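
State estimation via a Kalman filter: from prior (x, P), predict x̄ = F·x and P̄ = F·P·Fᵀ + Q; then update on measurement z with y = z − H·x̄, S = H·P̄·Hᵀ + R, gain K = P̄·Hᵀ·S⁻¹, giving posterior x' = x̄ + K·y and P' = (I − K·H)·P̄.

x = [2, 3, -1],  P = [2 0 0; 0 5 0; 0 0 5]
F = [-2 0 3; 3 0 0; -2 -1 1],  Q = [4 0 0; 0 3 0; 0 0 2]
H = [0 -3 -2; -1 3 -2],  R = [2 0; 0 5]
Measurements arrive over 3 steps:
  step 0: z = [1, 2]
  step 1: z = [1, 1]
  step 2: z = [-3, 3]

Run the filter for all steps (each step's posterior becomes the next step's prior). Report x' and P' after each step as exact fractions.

step 0: x' = [6965/2973, 597/991, -1418/991], P' = [1274177/71352 2827/991 -31685/7928; 2827/991 642/991 -753/991; -31685/7928 -753/991 10409/7928]
step 1: x' = [-7552652876/4399117369, -1258358121/4399117369, -576237743/4399117369], P' = [64190358196/13197352107 3047584266/4399117369 -3913289882/4399117369; 3047584266/4399117369 1274614986/4399117369 -1082896734/4399117369; -3913289882/4399117369 -1082896734/4399117369 2464222520/4399117369]
step 2: x' = [-644323040644871/662743591327633, 536361079270293/662743591327633, 125596335848088/662743591327633], P' = [3190935772734960/662743591327633 455067607595736/662743591327633 -585209378379466/662743591327633; 455067607595736/662743591327633 191355745594818/662743591327633 -162303089166516/662743591327633; -585209378379466/662743591327633 -162303089166516/662743591327633 370132490000564/662743591327633]

step 0: x̄ = F·x = [-7, 6, -8]
step 0: P̄ = F·P·Fᵀ + Q = [57 -12 23; -12 21 -12; 23 -12 20]
step 0: y = z − H·x̄ = [3, -39]
step 0: S = H·P̄·Hᵀ + R = [127 -99; -99 639]
step 0: K = P̄·Hᵀ·S⁻¹ = [-2239/7928 -18643/71352; -210/991 121/991; -1373/7928 -1441/7928]
step 0: x' = x̄ + K·y = [6965/2973, 597/991, -1418/991]
step 0: P' = (I − K·H)·P̄ = [1274177/71352 2827/991 -31685/7928; 2827/991 642/991 -753/991; -31685/7928 -753/991 10409/7928]
step 1: x̄ = F·x = [-26692/2973, 6965/991, -19975/2973]
step 1: P̄ = F·P·Fᵀ + Q = [9647225/71352 -3403849/23784 8228807/71352; -3403849/23784 1297961/7928 -3037063/23784; 8228807/71352 -3037063/23784 7442585/71352]
step 1: y = z − H·x̄ = [25708/2973, -42118/991]
step 1: S = H·P̄·Hᵀ + R = [25713617/71352 -3730897/2973; -3730897/2973 4839277/991]
step 1: K = P̄·Hᵀ·S⁻¹ = [-658086517/4399117369 -2656472102/13197352107; -829025745/4399117369 588410832/4399117369; -839877419/4399117369 -852769072/4399117369]
step 1: x' = x̄ + K·y = [-7552652876/4399117369, -1258358121/4399117369, -576237743/4399117369]
step 1: P' = (I − K·H)·P̄ = [64190358196/13197352107 3047584266/4399117369 -3913289882/4399117369; 3047584266/4399117369 1274614986/4399117369 -1082896734/4399117369; -3913289882/4399117369 -1082896734/4399117369 2464222520/4399117369]
step 2: x̄ = F·x = [13376592523/4399117369, -22657958628/4399117369, 15787426130/4399117369]
step 2: P̄ = F·P·Fᵀ + Q = [516963285004/13197352107 -163600325330/4399117369 400889968834/13197352107; -163600325330/4399117369 205768426695/4399117369 -149263338836/4399117369; 400889968834/13197352107 -149263338836/4399117369 384400519696/13197352107]
step 2: y = z − H·x̄ = [-49596375731/4399117369, 126122672774/4399117369]
step 2: S = H·P̄·Hᵀ + R = [1746264105667/13197352107 -1562922810761/4399117369; -1562922810761/4399117369 5866048524820/4399117369]
step 2: K = P̄·Hᵀ·S⁻¹ = [-97392033014138/662743591327633 -131062838637764/662743591327633; -124730529225711/662743591327633 88721161504350/662743591327633; -126677856250790/662743591327633 -128392973824242/662743591327633]
step 2: x' = x̄ + K·y = [-644323040644871/662743591327633, 536361079270293/662743591327633, 125596335848088/662743591327633]
step 2: P' = (I − K·H)·P̄ = [3190935772734960/662743591327633 455067607595736/662743591327633 -585209378379466/662743591327633; 455067607595736/662743591327633 191355745594818/662743591327633 -162303089166516/662743591327633; -585209378379466/662743591327633 -162303089166516/662743591327633 370132490000564/662743591327633]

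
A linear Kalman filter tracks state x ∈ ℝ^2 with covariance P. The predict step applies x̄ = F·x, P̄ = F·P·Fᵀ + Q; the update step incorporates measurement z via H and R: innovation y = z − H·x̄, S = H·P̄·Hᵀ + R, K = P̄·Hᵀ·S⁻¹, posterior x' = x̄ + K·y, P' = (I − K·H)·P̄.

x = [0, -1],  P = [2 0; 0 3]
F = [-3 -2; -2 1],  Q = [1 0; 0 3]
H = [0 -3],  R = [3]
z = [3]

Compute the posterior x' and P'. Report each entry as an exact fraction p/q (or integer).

x' = [2, -1]
P' = [1225/43 6/43; 6/43 14/43]

x̄ = F·x = [2, -1]
P̄ = F·P·Fᵀ + Q = [31 6; 6 14]
y = z − H·x̄ = [0]
S = H·P̄·Hᵀ + R = [129]
K = P̄·Hᵀ·S⁻¹ = [-6/43; -14/43]
x' = x̄ + K·y = [2, -1]
P' = (I − K·H)·P̄ = [1225/43 6/43; 6/43 14/43]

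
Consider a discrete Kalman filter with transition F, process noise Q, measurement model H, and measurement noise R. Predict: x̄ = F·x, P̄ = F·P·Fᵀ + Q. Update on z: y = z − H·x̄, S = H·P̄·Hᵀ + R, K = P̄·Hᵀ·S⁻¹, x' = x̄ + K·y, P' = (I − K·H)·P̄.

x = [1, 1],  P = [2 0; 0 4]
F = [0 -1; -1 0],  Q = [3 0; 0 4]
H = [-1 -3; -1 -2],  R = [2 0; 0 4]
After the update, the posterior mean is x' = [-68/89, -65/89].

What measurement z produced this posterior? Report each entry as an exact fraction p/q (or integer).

x̄ = F·x = [-1, -1]
P̄ = F·P·Fᵀ + Q = [7 0; 0 6]
S = H·P̄·Hᵀ + R = [63 43; 43 35]
K = P̄·Hᵀ·S⁻¹ = [14/89 -35/89; -57/178 9/178]
x' − x̄ = [21/89, 24/89] = K·y
y = (KᵀK)⁻¹·Kᵀ·(x' − x̄) = [-1, -1]
z = y + H·x̄ = [-1, -1] + [4, 3] = [3, 2]

z = [3, 2]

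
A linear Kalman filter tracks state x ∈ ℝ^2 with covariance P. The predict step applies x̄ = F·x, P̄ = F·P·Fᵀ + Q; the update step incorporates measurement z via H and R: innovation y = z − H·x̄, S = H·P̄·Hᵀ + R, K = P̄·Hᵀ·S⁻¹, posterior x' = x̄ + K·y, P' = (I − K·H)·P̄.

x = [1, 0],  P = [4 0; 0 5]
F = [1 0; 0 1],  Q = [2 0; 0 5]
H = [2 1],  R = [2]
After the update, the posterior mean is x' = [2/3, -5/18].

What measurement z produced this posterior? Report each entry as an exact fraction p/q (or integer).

z = [1]

x̄ = F·x = [1, 0]
P̄ = F·P·Fᵀ + Q = [6 0; 0 10]
S = H·P̄·Hᵀ + R = [36]
K = P̄·Hᵀ·S⁻¹ = [1/3; 5/18]
x' − x̄ = [-1/3, -5/18] = K·y
y = (KᵀK)⁻¹·Kᵀ·(x' − x̄) = [-1]
z = y + H·x̄ = [-1] + [2] = [1]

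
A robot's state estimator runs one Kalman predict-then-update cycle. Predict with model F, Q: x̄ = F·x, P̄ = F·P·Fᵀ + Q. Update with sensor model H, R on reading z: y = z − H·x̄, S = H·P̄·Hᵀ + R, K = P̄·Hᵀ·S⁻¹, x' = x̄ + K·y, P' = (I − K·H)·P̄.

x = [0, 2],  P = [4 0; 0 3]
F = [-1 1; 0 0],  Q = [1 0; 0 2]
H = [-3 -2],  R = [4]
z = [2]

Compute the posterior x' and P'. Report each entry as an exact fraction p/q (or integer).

x' = [-2/7, -8/21]
P' = [8/7 -8/7; -8/7 38/21]

x̄ = F·x = [2, 0]
P̄ = F·P·Fᵀ + Q = [8 0; 0 2]
y = z − H·x̄ = [8]
S = H·P̄·Hᵀ + R = [84]
K = P̄·Hᵀ·S⁻¹ = [-2/7; -1/21]
x' = x̄ + K·y = [-2/7, -8/21]
P' = (I − K·H)·P̄ = [8/7 -8/7; -8/7 38/21]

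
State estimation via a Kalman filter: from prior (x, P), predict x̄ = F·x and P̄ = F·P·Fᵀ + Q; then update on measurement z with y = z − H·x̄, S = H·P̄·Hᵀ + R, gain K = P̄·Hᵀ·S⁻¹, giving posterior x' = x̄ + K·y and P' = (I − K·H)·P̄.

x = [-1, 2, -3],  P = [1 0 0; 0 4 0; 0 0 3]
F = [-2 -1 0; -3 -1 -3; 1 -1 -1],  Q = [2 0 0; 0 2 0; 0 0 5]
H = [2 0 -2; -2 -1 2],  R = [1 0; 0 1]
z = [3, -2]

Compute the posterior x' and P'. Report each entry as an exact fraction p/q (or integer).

x̄ = F·x = [0, 10, 0]
P̄ = F·P·Fᵀ + Q = [10 10 2; 10 42 10; 2 10 13]
y = z − H·x̄ = [3, 8]
S = H·P̄·Hᵀ + R = [77 -76; -76 119]
K = P̄·Hᵀ·S⁻¹ = [-24/1129 -262/1129; -1064/1129 -1078/1129; -1706/3387 -748/3387]
x' = x̄ + K·y = [-2168/1129, -526/1129, -11102/3387]
P' = (I − K·H)·P̄ = [4862/1129 286/1129 4874/1129; 286/1129 2142/1129 818/1129; 4874/1129 818/1129 15475/3387]

x' = [-2168/1129, -526/1129, -11102/3387]
P' = [4862/1129 286/1129 4874/1129; 286/1129 2142/1129 818/1129; 4874/1129 818/1129 15475/3387]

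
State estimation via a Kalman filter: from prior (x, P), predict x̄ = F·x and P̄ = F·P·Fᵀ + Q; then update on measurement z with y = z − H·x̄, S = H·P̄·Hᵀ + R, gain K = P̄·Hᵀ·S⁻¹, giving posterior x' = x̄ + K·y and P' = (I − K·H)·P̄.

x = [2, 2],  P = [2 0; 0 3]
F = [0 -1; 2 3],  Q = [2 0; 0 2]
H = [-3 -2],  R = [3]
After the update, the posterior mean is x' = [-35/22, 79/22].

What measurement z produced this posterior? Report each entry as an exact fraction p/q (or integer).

z = [-2]

x̄ = F·x = [-2, 10]
P̄ = F·P·Fᵀ + Q = [5 -9; -9 37]
S = H·P̄·Hᵀ + R = [88]
K = P̄·Hᵀ·S⁻¹ = [3/88; -47/88]
x' − x̄ = [9/22, -141/22] = K·y
y = (KᵀK)⁻¹·Kᵀ·(x' − x̄) = [12]
z = y + H·x̄ = [12] + [-14] = [-2]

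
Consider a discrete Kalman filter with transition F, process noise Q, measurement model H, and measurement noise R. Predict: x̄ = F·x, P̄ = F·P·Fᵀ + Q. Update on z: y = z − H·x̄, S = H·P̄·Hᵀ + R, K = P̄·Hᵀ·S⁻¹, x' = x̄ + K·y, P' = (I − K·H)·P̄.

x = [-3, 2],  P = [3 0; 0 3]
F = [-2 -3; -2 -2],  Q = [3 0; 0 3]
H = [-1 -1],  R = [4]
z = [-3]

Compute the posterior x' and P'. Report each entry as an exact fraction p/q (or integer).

x' = [72/133, 17/7]
P' = [402/133 -6/7; -6/7 18/7]

x̄ = F·x = [0, 2]
P̄ = F·P·Fᵀ + Q = [42 30; 30 27]
y = z − H·x̄ = [-1]
S = H·P̄·Hᵀ + R = [133]
K = P̄·Hᵀ·S⁻¹ = [-72/133; -3/7]
x' = x̄ + K·y = [72/133, 17/7]
P' = (I − K·H)·P̄ = [402/133 -6/7; -6/7 18/7]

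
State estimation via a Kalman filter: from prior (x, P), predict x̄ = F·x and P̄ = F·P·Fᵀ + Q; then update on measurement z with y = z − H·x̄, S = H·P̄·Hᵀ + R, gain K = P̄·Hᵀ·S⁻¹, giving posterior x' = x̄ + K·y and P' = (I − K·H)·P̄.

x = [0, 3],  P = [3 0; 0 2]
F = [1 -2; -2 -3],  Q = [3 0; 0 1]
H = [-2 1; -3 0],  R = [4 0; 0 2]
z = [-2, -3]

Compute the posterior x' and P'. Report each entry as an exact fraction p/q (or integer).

x̄ = F·x = [-6, -9]
P̄ = F·P·Fᵀ + Q = [14 6; 6 31]
y = z − H·x̄ = [-5, -21]
S = H·P̄·Hᵀ + R = [67 66; 66 128]
K = P̄·Hᵀ·S⁻¹ = [-11/1055 -681/2110; 181/211 -123/211]
x' = x̄ + K·y = [1751/2110, -221/211]
P' = (I − K·H)·P̄ = [227/1055 82/211; 82/211 888/211]

x' = [1751/2110, -221/211]
P' = [227/1055 82/211; 82/211 888/211]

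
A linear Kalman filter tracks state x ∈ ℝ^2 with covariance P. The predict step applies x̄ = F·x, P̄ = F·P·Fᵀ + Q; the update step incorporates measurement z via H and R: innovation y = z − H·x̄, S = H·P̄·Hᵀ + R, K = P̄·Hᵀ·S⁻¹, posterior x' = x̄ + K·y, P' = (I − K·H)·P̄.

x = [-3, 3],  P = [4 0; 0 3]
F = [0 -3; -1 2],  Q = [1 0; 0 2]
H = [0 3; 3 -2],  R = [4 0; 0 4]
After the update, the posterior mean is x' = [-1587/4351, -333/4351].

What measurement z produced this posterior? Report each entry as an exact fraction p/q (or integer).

x̄ = F·x = [-9, 9]
P̄ = F·P·Fᵀ + Q = [28 -18; -18 18]
S = H·P̄·Hᵀ + R = [166 -270; -270 544]
K = P̄·Hᵀ·S⁻¹ = [756/4351 1335/4351; 1269/4351 -90/4351]
x' − x̄ = [37572/4351, -39492/4351] = K·y
y = (KᵀK)⁻¹·Kᵀ·(x' − x̄) = [-28, 44]
z = y + H·x̄ = [-28, 44] + [27, -45] = [-1, -1]

z = [-1, -1]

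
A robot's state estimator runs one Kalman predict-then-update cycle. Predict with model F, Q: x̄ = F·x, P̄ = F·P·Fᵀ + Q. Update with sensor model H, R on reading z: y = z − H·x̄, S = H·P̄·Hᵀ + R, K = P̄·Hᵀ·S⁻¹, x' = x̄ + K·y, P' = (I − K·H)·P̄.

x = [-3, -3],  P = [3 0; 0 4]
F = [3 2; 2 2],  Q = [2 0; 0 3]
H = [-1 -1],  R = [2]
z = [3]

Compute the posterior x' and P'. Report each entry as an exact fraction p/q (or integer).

x̄ = F·x = [-15, -12]
P̄ = F·P·Fᵀ + Q = [45 34; 34 31]
y = z − H·x̄ = [-24]
S = H·P̄·Hᵀ + R = [146]
K = P̄·Hᵀ·S⁻¹ = [-79/146; -65/146]
x' = x̄ + K·y = [-147/73, -96/73]
P' = (I − K·H)·P̄ = [329/146 -171/146; -171/146 301/146]

x' = [-147/73, -96/73]
P' = [329/146 -171/146; -171/146 301/146]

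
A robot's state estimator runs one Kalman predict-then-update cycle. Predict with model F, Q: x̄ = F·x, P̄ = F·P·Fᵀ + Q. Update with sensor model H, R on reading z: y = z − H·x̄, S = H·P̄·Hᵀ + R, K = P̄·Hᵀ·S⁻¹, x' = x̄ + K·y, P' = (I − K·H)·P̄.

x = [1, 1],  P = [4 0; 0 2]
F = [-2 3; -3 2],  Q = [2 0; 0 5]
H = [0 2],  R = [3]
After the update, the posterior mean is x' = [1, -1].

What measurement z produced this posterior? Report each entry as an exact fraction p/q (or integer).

x̄ = F·x = [1, -1]
P̄ = F·P·Fᵀ + Q = [36 36; 36 49]
S = H·P̄·Hᵀ + R = [199]
K = P̄·Hᵀ·S⁻¹ = [72/199; 98/199]
x' − x̄ = [0, 0] = K·y
y = (KᵀK)⁻¹·Kᵀ·(x' − x̄) = [0]
z = y + H·x̄ = [0] + [-2] = [-2]

z = [-2]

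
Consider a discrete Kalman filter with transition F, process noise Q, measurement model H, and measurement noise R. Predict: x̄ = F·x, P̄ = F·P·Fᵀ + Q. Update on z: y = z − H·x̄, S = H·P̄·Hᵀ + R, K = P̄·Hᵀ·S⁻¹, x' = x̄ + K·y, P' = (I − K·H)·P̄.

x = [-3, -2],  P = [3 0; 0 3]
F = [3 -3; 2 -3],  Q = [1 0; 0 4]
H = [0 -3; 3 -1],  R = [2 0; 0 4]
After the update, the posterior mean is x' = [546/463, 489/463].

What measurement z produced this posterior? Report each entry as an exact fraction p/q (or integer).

z = [-3, 3]

x̄ = F·x = [-3, 0]
P̄ = F·P·Fᵀ + Q = [55 45; 45 43]
S = H·P̄·Hᵀ + R = [389 -276; -276 272]
K = P̄·Hᵀ·S⁻¹ = [-225/1852 2355/7408; -303/926 23/3704]
x' − x̄ = [1935/463, 489/463] = K·y
y = (KᵀK)⁻¹·Kᵀ·(x' − x̄) = [-3, 12]
z = y + H·x̄ = [-3, 12] + [0, -9] = [-3, 3]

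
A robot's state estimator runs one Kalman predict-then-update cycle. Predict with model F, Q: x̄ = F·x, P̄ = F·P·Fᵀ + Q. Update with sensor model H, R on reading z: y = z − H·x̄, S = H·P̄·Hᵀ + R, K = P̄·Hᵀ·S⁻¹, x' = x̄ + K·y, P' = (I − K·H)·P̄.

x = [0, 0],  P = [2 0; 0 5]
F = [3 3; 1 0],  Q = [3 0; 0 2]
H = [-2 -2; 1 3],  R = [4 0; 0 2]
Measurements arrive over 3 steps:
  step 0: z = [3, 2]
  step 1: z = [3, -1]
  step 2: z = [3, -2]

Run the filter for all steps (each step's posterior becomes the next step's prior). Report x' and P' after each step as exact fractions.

step 0: x̄ = F·x = [0, 0]
step 0: P̄ = F·P·Fᵀ + Q = [66 6; 6 4]
step 0: y = z − H·x̄ = [3, 2]
step 0: S = H·P̄·Hᵀ + R = [332 -204; -204 140]
step 0: K = P̄·Hᵀ·S⁻¹ = [-189/304 -93/304; 109/608 237/608]
step 0: x' = x̄ + K·y = [-753/304, 801/608]
step 0: P' = (I − K·H)·P̄ = [165/76 -141/152; -141/152 173/304]
step 1: x̄ = F·x = [-2115/608, -753/304]
step 1: P̄ = F·P·Fᵀ + Q = [3333/304 567/152; 567/152 317/76]
step 1: y = z − H·x̄ = [-2709/304, 6025/608]
step 1: S = H·P̄·Hᵀ + R = [7173/76 -11673/152; -11673/152 22157/304]
step 1: K = P̄·Hᵀ·S⁻¹ = [-11161/24861 -1401/8287; 7270/74583 2698/8287]
step 1: x' = x̄ + K·y = [-9558/8287, -989/8287]
step 1: P' = (I − K·H)·P̄ = [12562/8287 -15364/24861; -15364/24861 31552/74583]
step 2: x̄ = F·x = [-31641/8287, -9558/8287]
step 2: P̄ = F·P·Fᵀ + Q = [77287/8287 22322/8287; 22322/8287 29136/8287]
step 2: y = z − H·x̄ = [-57537/8287, 43741/8287]
step 2: S = H·P̄·Hᵀ + R = [637416/8287 -507966/8287; -507966/8287 490017/8287]
step 2: K = P̄·Hᵀ·S⁻¹ = [-7897/17619 -30995/182063; 82/839 25378/78027]
step 2: x' = x̄ + K·y = [-9425/5873, -290/2517]
step 2: P' = (I − K·H)·P̄ = [275802/182063 -48256/78027; -48256/78027 33004/78027]

step 0: x' = [-753/304, 801/608], P' = [165/76 -141/152; -141/152 173/304]
step 1: x' = [-9558/8287, -989/8287], P' = [12562/8287 -15364/24861; -15364/24861 31552/74583]
step 2: x' = [-9425/5873, -290/2517], P' = [275802/182063 -48256/78027; -48256/78027 33004/78027]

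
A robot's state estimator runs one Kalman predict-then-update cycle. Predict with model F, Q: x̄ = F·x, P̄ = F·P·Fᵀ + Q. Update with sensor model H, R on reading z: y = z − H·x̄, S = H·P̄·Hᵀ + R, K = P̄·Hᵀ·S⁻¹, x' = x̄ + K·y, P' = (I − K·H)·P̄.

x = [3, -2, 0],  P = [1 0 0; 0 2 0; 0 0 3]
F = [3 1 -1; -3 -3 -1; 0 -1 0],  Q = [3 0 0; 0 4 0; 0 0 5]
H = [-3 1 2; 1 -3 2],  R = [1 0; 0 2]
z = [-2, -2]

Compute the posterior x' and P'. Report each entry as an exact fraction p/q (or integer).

x̄ = F·x = [7, -3, 2]
P̄ = F·P·Fᵀ + Q = [17 -12 -2; -12 34 6; -2 6 7]
y = z − H·x̄ = [18, -22]
S = H·P̄·Hᵀ + R = [336 -261; -261 345]
K = P̄·Hᵀ·S⁻¹ = [-3442/15933 -341/15933; 556/15933 -1430/5311; 2468/15933 530/5311]
x' = x̄ + K·y = [57077/15933, 18863/5311, 13770/5311]
P' = (I − K·H)·P̄ = [56956/15933 56266/15933 55580/15933; 56266/15933 58550/15933 55402/15933; 55580/15933 55402/15933 56903/15933]

x' = [57077/15933, 18863/5311, 13770/5311]
P' = [56956/15933 56266/15933 55580/15933; 56266/15933 58550/15933 55402/15933; 55580/15933 55402/15933 56903/15933]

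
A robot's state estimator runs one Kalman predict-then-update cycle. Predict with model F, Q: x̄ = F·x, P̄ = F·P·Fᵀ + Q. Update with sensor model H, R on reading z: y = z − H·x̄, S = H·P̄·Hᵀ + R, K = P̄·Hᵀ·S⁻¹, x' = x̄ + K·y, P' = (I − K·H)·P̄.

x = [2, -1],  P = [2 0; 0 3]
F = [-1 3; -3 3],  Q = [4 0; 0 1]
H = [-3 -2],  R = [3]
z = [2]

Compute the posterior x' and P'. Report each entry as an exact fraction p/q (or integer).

x' = [13/16, -1999/880]
P' = [33/16 -45/16; -45/16 3999/880]

x̄ = F·x = [-5, -9]
P̄ = F·P·Fᵀ + Q = [33 33; 33 46]
y = z − H·x̄ = [-31]
S = H·P̄·Hᵀ + R = [880]
K = P̄·Hᵀ·S⁻¹ = [-3/16; -191/880]
x' = x̄ + K·y = [13/16, -1999/880]
P' = (I − K·H)·P̄ = [33/16 -45/16; -45/16 3999/880]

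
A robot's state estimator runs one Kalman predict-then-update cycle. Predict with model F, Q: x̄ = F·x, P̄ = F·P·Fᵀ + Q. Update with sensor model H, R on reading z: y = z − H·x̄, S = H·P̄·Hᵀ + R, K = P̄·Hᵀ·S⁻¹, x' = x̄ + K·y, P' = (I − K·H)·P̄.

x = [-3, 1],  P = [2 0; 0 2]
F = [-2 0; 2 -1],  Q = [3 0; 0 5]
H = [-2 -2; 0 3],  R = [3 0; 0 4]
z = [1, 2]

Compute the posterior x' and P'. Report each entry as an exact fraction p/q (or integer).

x̄ = F·x = [6, -7]
P̄ = F·P·Fᵀ + Q = [11 -8; -8 15]
y = z − H·x̄ = [-1, 23]
S = H·P̄·Hᵀ + R = [43 -42; -42 139]
K = P̄·Hᵀ·S⁻¹ = [-1842/4213 -1284/4213; -56/4213 1347/4213]
x' = x̄ + K·y = [-2412/4213, 1546/4213]
P' = (I − K·H)·P̄ = [4475/4213 -1712/4213; -1712/4213 1796/4213]

x' = [-2412/4213, 1546/4213]
P' = [4475/4213 -1712/4213; -1712/4213 1796/4213]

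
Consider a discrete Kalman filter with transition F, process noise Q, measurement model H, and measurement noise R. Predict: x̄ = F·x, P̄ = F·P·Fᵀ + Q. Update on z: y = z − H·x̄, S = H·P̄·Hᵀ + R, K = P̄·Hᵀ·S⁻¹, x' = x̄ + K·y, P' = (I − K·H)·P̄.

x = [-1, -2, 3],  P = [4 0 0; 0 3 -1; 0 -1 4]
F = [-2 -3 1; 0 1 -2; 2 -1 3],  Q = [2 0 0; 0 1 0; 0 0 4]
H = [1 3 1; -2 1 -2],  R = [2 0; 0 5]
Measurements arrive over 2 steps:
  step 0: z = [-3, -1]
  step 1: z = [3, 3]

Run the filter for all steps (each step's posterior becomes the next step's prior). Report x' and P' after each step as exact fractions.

step 0: x' = [17783/12296, -1545/1537, -2000/1537], P' = [130647/6148 14/1537 -31851/1537; 14/1537 392/1537 -368/1537; -31851/1537 -368/1537 32497/1537]
step 1: x' = [-90025313/106072780, 102943381/79554585, 1000211/318218340], P' = [144204374/26518195 -6816374/26518195 -129569656/26518195; -6816374/26518195 20437832/79554585 1624648/79554585; -129569656/26518195 1624648/79554585 419345132/79554585]

step 0: x̄ = F·x = [11, -8, 9]
step 0: P̄ = F·P·Fᵀ + Q = [55 -24 15; -24 24 -32; 15 -32 65]
step 0: y = z − H·x̄ = [1, 47]
step 0: S = H·P̄·Hᵀ + R = [32 52; 52 853]
step 0: K = P̄·Hᵀ·S⁻¹ = [3411/12296 -643/3074; 411/1537 220/1537; -229/1537 -332/1537]
step 0: x' = x̄ + K·y = [17783/12296, -1545/1537, -2000/1537]
step 0: P' = (I − K·H)·P̄ = [130647/6148 14/1537 -31851/1537; 14/1537 392/1537 -368/1537; -31851/1537 -368/1537 32497/1537]
step 1: x̄ = F·x = [-7243/6148, 2455/1537, -37/6148]
step 1: P̄ = F·P·Fᵀ + Q = [299526/1537 -196178/1537 99048/1537; -196178/1537 133389/1537 -69782/1537; 99048/1537 -69782/1537 49600/1537]
step 1: y = z − H·x̄ = [-934/1537, -28/29]
step 1: S = H·P̄·Hᵀ + R = [155037/1537 11991/29; 11991/29 64034/29]
step 1: K = P̄·Hᵀ·S⁻¹ = [-2907202/26518195 -7217162/26518195; 21244511/79554585 3872452/26518195; 17755054/79554585 -3976512/26518195]
step 1: x' = x̄ + K·y = [-90025313/106072780, 102943381/79554585, 1000211/318218340]
step 1: P' = (I − K·H)·P̄ = [144204374/26518195 -6816374/26518195 -129569656/26518195; -6816374/26518195 20437832/79554585 1624648/79554585; -129569656/26518195 1624648/79554585 419345132/79554585]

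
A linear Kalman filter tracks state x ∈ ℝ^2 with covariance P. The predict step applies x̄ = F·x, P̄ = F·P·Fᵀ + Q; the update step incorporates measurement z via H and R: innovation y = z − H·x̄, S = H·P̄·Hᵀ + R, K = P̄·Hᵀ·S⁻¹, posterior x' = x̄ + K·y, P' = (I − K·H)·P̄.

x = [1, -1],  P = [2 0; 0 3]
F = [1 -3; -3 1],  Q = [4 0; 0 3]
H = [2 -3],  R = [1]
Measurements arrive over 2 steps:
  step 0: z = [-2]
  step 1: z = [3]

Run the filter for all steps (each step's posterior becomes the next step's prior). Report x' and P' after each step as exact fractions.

step 0: x' = [-326/529, 128/529], P' = [5136/529 3387/529; 3387/529 2292/529]
step 1: x' = [-224635/79879, -457163/159758], P' = [776600/79879 521007/79879; 521007/79879 716733/159758]

step 0: x̄ = F·x = [4, -4]
step 0: P̄ = F·P·Fᵀ + Q = [33 -15; -15 24]
step 0: y = z − H·x̄ = [-22]
step 0: S = H·P̄·Hᵀ + R = [529]
step 0: K = P̄·Hᵀ·S⁻¹ = [111/529; -102/529]
step 0: x' = x̄ + K·y = [-326/529, 128/529]
step 0: P' = (I − K·H)·P̄ = [5136/529 3387/529; 3387/529 2292/529]
step 1: x̄ = F·x = [-710/529, 1106/529]
step 1: P̄ = F·P·Fᵀ + Q = [7558/529 11586/529; 11586/529 29781/529]
step 1: y = z − H·x̄ = [275/23]
step 1: S = H·P̄·Hᵀ + R = [302]
step 1: K = P̄·Hᵀ·S⁻¹ = [-427/3473; -2877/6946]
step 1: x' = x̄ + K·y = [-224635/79879, -457163/159758]
step 1: P' = (I − K·H)·P̄ = [776600/79879 521007/79879; 521007/79879 716733/159758]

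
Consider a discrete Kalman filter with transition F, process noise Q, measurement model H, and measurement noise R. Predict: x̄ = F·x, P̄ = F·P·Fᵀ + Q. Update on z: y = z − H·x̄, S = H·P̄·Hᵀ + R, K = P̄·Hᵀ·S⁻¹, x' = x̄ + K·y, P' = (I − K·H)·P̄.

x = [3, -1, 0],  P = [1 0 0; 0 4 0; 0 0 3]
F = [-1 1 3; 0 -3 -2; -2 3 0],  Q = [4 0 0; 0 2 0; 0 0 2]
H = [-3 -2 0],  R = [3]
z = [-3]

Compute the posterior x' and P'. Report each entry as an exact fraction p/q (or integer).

x̄ = F·x = [-4, 3, -9]
P̄ = F·P·Fᵀ + Q = [36 -30 14; -30 50 -36; 14 -36 42]
y = z − H·x̄ = [-9]
S = H·P̄·Hᵀ + R = [167]
K = P̄·Hᵀ·S⁻¹ = [-48/167; -10/167; 30/167]
x' = x̄ + K·y = [-236/167, 591/167, -1773/167]
P' = (I − K·H)·P̄ = [3708/167 -5490/167 3778/167; -5490/167 8250/167 -5712/167; 3778/167 -5712/167 6114/167]

x' = [-236/167, 591/167, -1773/167]
P' = [3708/167 -5490/167 3778/167; -5490/167 8250/167 -5712/167; 3778/167 -5712/167 6114/167]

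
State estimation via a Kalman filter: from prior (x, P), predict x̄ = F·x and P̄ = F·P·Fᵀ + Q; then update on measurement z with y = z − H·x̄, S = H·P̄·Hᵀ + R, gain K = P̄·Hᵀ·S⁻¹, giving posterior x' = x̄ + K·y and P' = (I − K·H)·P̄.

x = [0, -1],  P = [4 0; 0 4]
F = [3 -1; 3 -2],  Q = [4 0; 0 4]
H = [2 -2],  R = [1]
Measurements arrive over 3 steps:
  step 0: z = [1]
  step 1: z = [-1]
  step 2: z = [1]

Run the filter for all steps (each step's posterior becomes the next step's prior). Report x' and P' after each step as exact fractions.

step 0: x' = [1, 26/49], P' = [44 44; 44 2168/49]
step 1: x' = [6873/10289, 11967/10289], P' = [204416/10289 199920/10289; 199920/10289 197984/10289]
step 2: x' = [-31908/161639, -795915/1131473], P' = [2918812/161639 2855536/161639; 2855536/161639 19826116/1131473]

step 0: x̄ = F·x = [1, 2]
step 0: P̄ = F·P·Fᵀ + Q = [44 44; 44 56]
step 0: y = z − H·x̄ = [3]
step 0: S = H·P̄·Hᵀ + R = [49]
step 0: K = P̄·Hᵀ·S⁻¹ = [0; -24/49]
step 0: x' = x̄ + K·y = [1, 26/49]
step 0: P' = (I − K·H)·P̄ = [44 44; 44 2168/49]
step 1: x̄ = F·x = [121/49, 95/49]
step 1: P̄ = F·P·Fᵀ + Q = [8832/49 4336/49; 4336/49 2400/49]
step 1: y = z − H·x̄ = [-101/49]
step 1: S = H·P̄·Hᵀ + R = [10289/49]
step 1: K = P̄·Hᵀ·S⁻¹ = [8992/10289; 3872/10289]
step 1: x' = x̄ + K·y = [6873/10289, 11967/10289]
step 1: P' = (I − K·H)·P̄ = [204416/10289 199920/10289; 199920/10289 197984/10289]
step 2: x̄ = F·x = [8652/10289, -3315/10289]
step 2: P̄ = F·P·Fᵀ + Q = [879364/10289 436432/10289; 436432/10289 273796/10289]
step 2: y = z − H·x̄ = [-13645/10289]
step 2: S = H·P̄·Hᵀ + R = [1131473/10289]
step 2: K = P̄·Hᵀ·S⁻¹ = [126552/161639; 325272/1131473]
step 2: x' = x̄ + K·y = [-31908/161639, -795915/1131473]
step 2: P' = (I − K·H)·P̄ = [2918812/161639 2855536/161639; 2855536/161639 19826116/1131473]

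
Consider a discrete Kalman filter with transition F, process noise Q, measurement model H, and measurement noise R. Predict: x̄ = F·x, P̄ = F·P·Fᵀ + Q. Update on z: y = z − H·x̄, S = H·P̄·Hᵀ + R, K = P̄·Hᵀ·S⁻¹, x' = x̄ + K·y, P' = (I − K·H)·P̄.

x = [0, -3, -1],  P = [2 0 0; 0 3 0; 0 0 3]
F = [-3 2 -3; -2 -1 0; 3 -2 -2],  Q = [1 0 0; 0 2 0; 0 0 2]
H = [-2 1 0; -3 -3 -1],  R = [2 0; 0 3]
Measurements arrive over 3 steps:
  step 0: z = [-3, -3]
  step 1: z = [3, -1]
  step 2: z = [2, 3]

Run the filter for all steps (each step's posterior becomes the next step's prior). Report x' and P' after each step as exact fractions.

step 0: x' = [34839/57497, -7569/5227, 332220/57497], P' = [45426/57497 4652/5227 -271344/57497; 4652/5227 12294/5227 -47652/5227; -271344/57497 -47652/5227 2396544/57497]
step 1: x' = [-1218373033/838836080, -92165023/209709020, 2553204391/419418040], P' = [1357130307/3355344320 164154857/838836080 -2476493829/1677672160; 164154857/838836080 214644427/209709020 -1321377999/419418040; -2476493829/1677672160 -1321377999/419418040 11946370803/838836080]
step 2: x' = [-967966749961/5746034646558, 3217258524269/1915344882186, -14579822919917/1915344882186], P' = [3382382703445/8619051969837 495109713880/2873017323279 -7846129175207/5746034646558; 495109713880/2873017323279 933390785779/957672441093 -2801534647591/957672441093; -7846129175207/5746034646558 -2801534647591/957672441093 12635737246501/957672441093]

step 0: x̄ = F·x = [-3, 3, 8]
step 0: P̄ = F·P·Fᵀ + Q = [58 6 -12; 6 13 -6; -12 -6 44]
step 0: y = z − H·x̄ = [-12, 5]
step 0: S = H·P̄·Hᵀ + R = [223 309; 309 686]
step 0: K = P̄·Hᵀ·S⁻¹ = [-19840/57497 -6150/57497; 1495/5227 -1062/5227; 9258/57497 -3332/57497]
step 0: x' = x̄ + K·y = [34839/57497, -7569/5227, 332220/57497]
step 0: P' = (I − K·H)·P̄ = [45426/57497 4652/5227 -271344/57497; 4652/5227 12294/5227 -47652/5227; -271344/57497 -47652/5227 2396544/57497]
step 1: x̄ = F·x = [-115245/5227, 13581/57497, -393405/57497]
step 1: P̄ = F·P·Fᵀ + Q = [2124361/5227 -295424/5227 1255386/5227; -295424/5227 636620/57497 -2084636/57497; 1255386/5227 -2084636/57497 9099628/57497]
step 1: y = z − H·x̄ = [-2376480/57497, -4213244/57497]
step 1: S = H·P̄·Hᵀ + R = [107222154/57497 158252102/57497; 158252102/57497 237167146/57497]
step 1: K = P̄·Hᵀ·S⁻¹ = [-1028820593/3355344320 -362753849/3355344320; 265133997/838836080 -141813899/838836080; -166262169/1677672160 -202241377/1677672160]
step 1: x' = x̄ + K·y = [-1218373033/838836080, -92165023/209709020, 2553204391/419418040]
step 1: P' = (I − K·H)·P̄ = [1357130307/3355344320 164154857/838836080 -2476493829/1677672160; 164154857/838836080 214644427/209709020 -1321377999/419418040; -2476493829/1677672160 -1321377999/419418040 11946370803/838836080]
step 2: x̄ = F·x = [-12401427431/838836080, 1402703079/419418040, -13130616479/838836080]
step 2: P̄ = F·P·Fᵀ + Q = [489195186243/3355344320 -30406728587/1677672160 262357831307/3355344320; -30406728587/1677672160 4549999603/838836080 -20785769683/1677672160; 262357831307/3355344320 -20785769683/1677672160 190792264403/3355344320]
step 2: y = z − H·x̄ = [-1296529443/41941804, -19701086029/419418040]
step 2: S = H·P̄·Hᵀ + R = [27811815759/41941804 81610448817/83883608; 81610448817/83883608 1249372620443/838836080]
step 2: K = P̄·Hᵀ·S⁻¹ = [-2639718132625/8619051969837 -629764838321/5746034646558; 1809952929577/5746034646558 -164582474542/957672441093; -279237383783/2873017323279 -205379144083/1915344882186]
step 2: x' = x̄ + K·y = [-967966749961/5746034646558, 3217258524269/1915344882186, -14579822919917/1915344882186]
step 2: P' = (I − K·H)·P̄ = [3382382703445/8619051969837 495109713880/2873017323279 -7846129175207/5746034646558; 495109713880/2873017323279 933390785779/957672441093 -2801534647591/957672441093; -7846129175207/5746034646558 -2801534647591/957672441093 12635737246501/957672441093]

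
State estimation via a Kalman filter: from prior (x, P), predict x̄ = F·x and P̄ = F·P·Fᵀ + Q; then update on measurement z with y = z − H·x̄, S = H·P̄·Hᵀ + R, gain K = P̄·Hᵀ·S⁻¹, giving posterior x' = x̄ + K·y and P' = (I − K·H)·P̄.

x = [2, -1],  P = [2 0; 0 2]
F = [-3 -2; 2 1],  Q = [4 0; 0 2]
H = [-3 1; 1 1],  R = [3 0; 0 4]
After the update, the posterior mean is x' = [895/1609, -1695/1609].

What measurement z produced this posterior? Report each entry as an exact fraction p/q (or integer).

x̄ = F·x = [-4, 3]
P̄ = F·P·Fᵀ + Q = [30 -16; -16 12]
S = H·P̄·Hᵀ + R = [381 -46; -46 14]
K = P̄·Hᵀ·S⁻¹ = [-420/1609 229/1609; 328/1609 618/1609]
x' − x̄ = [7331/1609, -6522/1609] = K·y
y = (KᵀK)⁻¹·Kᵀ·(x' − x̄) = [-18, -1]
z = y + H·x̄ = [-18, -1] + [15, -1] = [-3, -2]

z = [-3, -2]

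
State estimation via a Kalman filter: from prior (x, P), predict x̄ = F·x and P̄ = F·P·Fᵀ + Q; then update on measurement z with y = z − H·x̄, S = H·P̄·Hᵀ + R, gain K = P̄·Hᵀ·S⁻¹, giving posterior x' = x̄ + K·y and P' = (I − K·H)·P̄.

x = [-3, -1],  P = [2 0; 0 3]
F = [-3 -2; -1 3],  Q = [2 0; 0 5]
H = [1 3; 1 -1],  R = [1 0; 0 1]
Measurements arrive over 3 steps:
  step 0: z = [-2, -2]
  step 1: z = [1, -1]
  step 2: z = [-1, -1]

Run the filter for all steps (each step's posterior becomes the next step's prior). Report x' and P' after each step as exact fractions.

step 0: x' = [-26801/15461, -572/15461], P' = [9472/15461 -1900/15461; -1900/15461 1922/15461]
step 1: x' = [226777/12626727, 4943171/12626727], P' = [7059598/12626727 -1361524/12626727; -1361524/12626727 1507183/12626727]
step 2: x' = [-222122053/216055715, 69725056/3240835725], P' = [24090424/43211143 -23260148/216055715; -23260148/216055715 1160300048/9722507175]

step 0: x̄ = F·x = [11, 0]
step 0: P̄ = F·P·Fᵀ + Q = [32 -12; -12 34]
step 0: y = z − H·x̄ = [-13, -13]
step 0: S = H·P̄·Hᵀ + R = [267 -94; -94 91]
step 0: K = P̄·Hᵀ·S⁻¹ = [3772/15461 11372/15461; 3866/15461 -3822/15461]
step 0: x' = x̄ + K·y = [-26801/15461, -572/15461]
step 0: P' = (I − K·H)·P̄ = [9472/15461 -1900/15461; -1900/15461 1922/15461]
step 1: x̄ = F·x = [81547/15461, 25085/15461]
step 1: P̄ = F·P·Fᵀ + Q = [101058/15461 30184/15461; 30184/15461 115475/15461]
step 1: y = z − H·x̄ = [-141341/15461, -71923/15461]
step 1: S = H·P̄·Hᵀ + R = [1336898/15461 -184999/15461; -184999/15461 171626/15461]
step 1: K = P̄·Hᵀ·S⁻¹ = [2975026/12626727 8421122/12626727; 3160025/12626727 -2868707/12626727]
step 1: x' = x̄ + K·y = [226777/12626727, 4943171/12626727]
step 1: P' = (I − K·H)·P̄ = [7059598/12626727 -1361524/12626727; -1361524/12626727 1507183/12626727]
step 2: x̄ = F·x = [-10566673/12626727, 14602736/12626727]
step 2: P̄ = F·P·Fᵀ + Q = [78480280/12626727 21666364/12626727; 21666364/12626727 91927024/12626727]
step 2: y = z − H·x̄ = [-45868262/12626727, 4180894/4208909]
step 2: S = H·P̄·Hᵀ + R = [1048448407/12626727 -51322688/4208909; -51322688/4208909 46567101/4208909]
step 2: K = P̄·Hᵀ·S⁻¹ = [50671676/216055715 143712268/216055715; 811397828/3240835725 -2207006708/9722507175]
step 2: x' = x̄ + K·y = [-222122053/216055715, 69725056/3240835725]
step 2: P' = (I − K·H)·P̄ = [24090424/43211143 -23260148/216055715; -23260148/216055715 1160300048/9722507175]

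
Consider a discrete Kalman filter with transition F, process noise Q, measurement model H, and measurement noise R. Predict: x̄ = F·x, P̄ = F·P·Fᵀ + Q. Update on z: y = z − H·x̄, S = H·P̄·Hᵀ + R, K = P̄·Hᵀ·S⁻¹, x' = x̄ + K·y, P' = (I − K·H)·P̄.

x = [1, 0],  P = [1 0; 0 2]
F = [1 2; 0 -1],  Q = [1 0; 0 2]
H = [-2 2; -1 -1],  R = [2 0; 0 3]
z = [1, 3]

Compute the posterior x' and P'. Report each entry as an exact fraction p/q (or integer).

x̄ = F·x = [1, 0]
P̄ = F·P·Fᵀ + Q = [10 -4; -4 4]
y = z − H·x̄ = [3, 4]
S = H·P̄·Hᵀ + R = [90 12; 12 9]
K = P̄·Hᵀ·S⁻¹ = [-10/37 -34/111; 8/37 -32/111]
x' = x̄ + K·y = [-115/111, -56/111]
P' = (I − K·H)·P̄ = [22/37 12/37; 12/37 20/37]

x' = [-115/111, -56/111]
P' = [22/37 12/37; 12/37 20/37]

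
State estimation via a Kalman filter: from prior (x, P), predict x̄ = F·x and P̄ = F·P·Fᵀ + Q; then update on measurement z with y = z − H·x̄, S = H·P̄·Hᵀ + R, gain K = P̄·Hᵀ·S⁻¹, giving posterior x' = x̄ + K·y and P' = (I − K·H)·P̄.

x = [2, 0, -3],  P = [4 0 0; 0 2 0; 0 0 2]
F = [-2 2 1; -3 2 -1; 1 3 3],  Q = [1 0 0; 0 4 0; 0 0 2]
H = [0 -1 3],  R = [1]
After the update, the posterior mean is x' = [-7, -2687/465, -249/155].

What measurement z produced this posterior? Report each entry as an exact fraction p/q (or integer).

z = [1]

x̄ = F·x = [-7, -3, -7]
P̄ = F·P·Fᵀ + Q = [27 30 10; 30 50 -6; 10 -6 42]
S = H·P̄·Hᵀ + R = [465]
K = P̄·Hᵀ·S⁻¹ = [0; -68/465; 44/155]
x' − x̄ = [0, -1292/465, 836/155] = K·y
y = (KᵀK)⁻¹·Kᵀ·(x' − x̄) = [19]
z = y + H·x̄ = [19] + [-18] = [1]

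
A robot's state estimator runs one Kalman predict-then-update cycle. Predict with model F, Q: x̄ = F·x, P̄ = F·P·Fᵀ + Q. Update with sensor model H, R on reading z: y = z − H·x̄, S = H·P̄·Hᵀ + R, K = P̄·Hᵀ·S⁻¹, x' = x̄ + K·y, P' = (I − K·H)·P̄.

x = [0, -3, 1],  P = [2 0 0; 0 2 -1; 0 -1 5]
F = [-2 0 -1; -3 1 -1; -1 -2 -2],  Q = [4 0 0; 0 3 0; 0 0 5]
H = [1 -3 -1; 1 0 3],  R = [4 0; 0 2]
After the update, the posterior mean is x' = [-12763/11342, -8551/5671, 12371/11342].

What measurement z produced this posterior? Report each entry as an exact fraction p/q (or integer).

z = [2, 2]

x̄ = F·x = [-1, -4, 4]
P̄ = F·P·Fᵀ + Q = [17 18 12; 18 30 12; 12 12 27]
S = H·P̄·Hᵀ + R = [258 -202; -202 334]
K = P̄·Hᵀ·S⁻¹ = [-1415/11342 472/5671; -4287/11342 -759/11342; 219/5671 3423/11342]
x' − x̄ = [-1421/11342, 14133/5671, -32997/11342] = K·y
y = (KᵀK)⁻¹·Kᵀ·(x' − x̄) = [-5, -9]
z = y + H·x̄ = [-5, -9] + [7, 11] = [2, 2]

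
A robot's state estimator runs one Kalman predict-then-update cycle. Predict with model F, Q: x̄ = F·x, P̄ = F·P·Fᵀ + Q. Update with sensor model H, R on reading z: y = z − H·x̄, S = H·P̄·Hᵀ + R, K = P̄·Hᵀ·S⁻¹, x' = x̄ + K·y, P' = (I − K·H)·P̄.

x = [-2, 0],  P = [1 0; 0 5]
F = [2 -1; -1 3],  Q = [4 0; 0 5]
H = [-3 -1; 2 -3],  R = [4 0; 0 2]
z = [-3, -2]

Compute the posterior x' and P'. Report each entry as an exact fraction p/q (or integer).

x̄ = F·x = [-4, 2]
P̄ = F·P·Fᵀ + Q = [13 -17; -17 51]
y = z − H·x̄ = [-13, 12]
S = H·P̄·Hᵀ + R = [70 -44; -44 717]
K = P̄·Hᵀ·S⁻¹ = [-6193/24127 2211/24127; -4114/24127 -6545/24127]
x' = x̄ + K·y = [10533/24127, 23196/24127]
P' = (I − K·H)·P̄ = [7158/24127 3298/24127; 3298/24127 6562/24127]

x' = [10533/24127, 23196/24127]
P' = [7158/24127 3298/24127; 3298/24127 6562/24127]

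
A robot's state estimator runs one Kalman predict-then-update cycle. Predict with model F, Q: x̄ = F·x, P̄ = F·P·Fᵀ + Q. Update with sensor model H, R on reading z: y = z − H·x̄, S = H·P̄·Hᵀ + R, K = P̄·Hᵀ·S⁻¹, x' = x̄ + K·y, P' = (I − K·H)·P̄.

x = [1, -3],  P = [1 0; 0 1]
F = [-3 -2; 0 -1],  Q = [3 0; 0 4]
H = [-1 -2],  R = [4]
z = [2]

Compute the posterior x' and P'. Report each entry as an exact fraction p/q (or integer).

x̄ = F·x = [3, 3]
P̄ = F·P·Fᵀ + Q = [16 2; 2 5]
y = z − H·x̄ = [11]
S = H·P̄·Hᵀ + R = [48]
K = P̄·Hᵀ·S⁻¹ = [-5/12; -1/4]
x' = x̄ + K·y = [-19/12, 1/4]
P' = (I − K·H)·P̄ = [23/3 -3; -3 2]

x' = [-19/12, 1/4]
P' = [23/3 -3; -3 2]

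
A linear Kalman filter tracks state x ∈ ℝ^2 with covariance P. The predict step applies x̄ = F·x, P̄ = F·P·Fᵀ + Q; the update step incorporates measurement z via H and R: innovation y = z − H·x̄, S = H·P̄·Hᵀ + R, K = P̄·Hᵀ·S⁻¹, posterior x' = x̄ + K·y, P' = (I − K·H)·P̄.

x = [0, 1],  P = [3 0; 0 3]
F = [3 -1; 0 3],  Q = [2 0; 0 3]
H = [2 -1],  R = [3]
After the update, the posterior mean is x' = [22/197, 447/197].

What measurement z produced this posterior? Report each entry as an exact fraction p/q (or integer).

x̄ = F·x = [-1, 3]
P̄ = F·P·Fᵀ + Q = [32 -9; -9 30]
S = H·P̄·Hᵀ + R = [197]
K = P̄·Hᵀ·S⁻¹ = [73/197; -48/197]
x' − x̄ = [219/197, -144/197] = K·y
y = (KᵀK)⁻¹·Kᵀ·(x' − x̄) = [3]
z = y + H·x̄ = [3] + [-5] = [-2]

z = [-2]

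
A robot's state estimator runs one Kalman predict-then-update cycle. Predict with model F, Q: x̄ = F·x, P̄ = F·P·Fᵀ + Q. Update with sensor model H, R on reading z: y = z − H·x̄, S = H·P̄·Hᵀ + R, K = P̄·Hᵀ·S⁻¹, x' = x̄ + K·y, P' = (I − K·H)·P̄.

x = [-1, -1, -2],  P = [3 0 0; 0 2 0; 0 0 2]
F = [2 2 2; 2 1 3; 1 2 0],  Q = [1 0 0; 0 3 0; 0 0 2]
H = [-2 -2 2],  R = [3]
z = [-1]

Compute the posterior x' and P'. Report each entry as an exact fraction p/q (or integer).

x' = [-250/343, -13/343, -391/343]
P' = [2551/343 488/343 2910/343; 488/343 769/343 1098/343; 2910/343 1098/343 3975/343]

x̄ = F·x = [-8, -9, -3]
P̄ = F·P·Fᵀ + Q = [29 28 14; 28 35 10; 14 10 13]
y = z − H·x̄ = [-29]
S = H·P̄·Hᵀ + R = [343]
K = P̄·Hᵀ·S⁻¹ = [-86/343; -106/343; -22/343]
x' = x̄ + K·y = [-250/343, -13/343, -391/343]
P' = (I − K·H)·P̄ = [2551/343 488/343 2910/343; 488/343 769/343 1098/343; 2910/343 1098/343 3975/343]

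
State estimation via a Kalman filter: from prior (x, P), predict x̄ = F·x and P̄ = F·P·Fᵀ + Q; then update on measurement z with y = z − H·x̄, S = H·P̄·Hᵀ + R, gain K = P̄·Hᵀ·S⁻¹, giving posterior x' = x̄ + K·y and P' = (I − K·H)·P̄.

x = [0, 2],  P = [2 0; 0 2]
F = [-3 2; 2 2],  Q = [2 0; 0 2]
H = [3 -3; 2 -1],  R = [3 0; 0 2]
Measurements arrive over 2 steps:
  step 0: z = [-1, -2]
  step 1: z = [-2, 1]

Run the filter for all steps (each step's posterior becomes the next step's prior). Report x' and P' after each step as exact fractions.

step 0: x' = [-61/121, 17/242], P' = [217/121 487/242; 487/242 1229/484]
step 1: x' = [123806/89813, 177829/89813], P' = [107362/89813 120432/89813; 120432/89813 160514/89813]

step 0: x̄ = F·x = [4, 4]
step 0: P̄ = F·P·Fᵀ + Q = [28 -4; -4 18]
step 0: y = z − H·x̄ = [-1, -6]
step 0: S = H·P̄·Hᵀ + R = [489 258; 258 148]
step 0: K = P̄·Hᵀ·S⁻¹ = [-53/242 381/484; -255/484 719/968]
step 0: x' = x̄ + K·y = [-61/121, 17/242]
step 0: P' = (I − K·H)·P̄ = [217/121 487/242; 487/242 1229/484]
step 1: x̄ = F·x = [200/121, -105/121]
step 1: P̄ = F·P·Fᵀ + Q = [502/121 -560/121; -560/121 4287/121]
step 1: y = z − H·x̄ = [-1157/121, -384/121]
step 1: S = H·P̄·Hᵀ + R = [53544/121 20913/121; 20913/121 8777/121]
step 1: K = P̄·Hᵀ·S⁻¹ = [-13070/89813 47146/89813; -40082/89813 40175/89813]
step 1: x' = x̄ + K·y = [123806/89813, 177829/89813]
step 1: P' = (I − K·H)·P̄ = [107362/89813 120432/89813; 120432/89813 160514/89813]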